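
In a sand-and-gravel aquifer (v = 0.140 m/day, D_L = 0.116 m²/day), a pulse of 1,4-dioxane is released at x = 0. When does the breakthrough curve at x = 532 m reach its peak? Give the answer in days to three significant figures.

For the 1D instantaneous-source solution, setting ∂C/∂t = 0 at fixed x gives v²t² + 2Dt − x² = 0, so t = (√(D² + v²x²) − D)/v².
√(D² + v²x²) = √(0.116² + 0.140² × 532²) = 74.48; v² = 0.0196.
t = (74.48 − 0.116)/0.0196 = 3790 days (vs. the pure-advection estimate x/v = 3800 d).

3790 days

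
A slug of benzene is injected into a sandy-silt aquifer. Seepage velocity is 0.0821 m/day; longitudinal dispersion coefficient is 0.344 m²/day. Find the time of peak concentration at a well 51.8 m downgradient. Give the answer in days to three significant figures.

582 days

For the 1D instantaneous-source solution, setting ∂C/∂t = 0 at fixed x gives v²t² + 2Dt − x² = 0, so t = (√(D² + v²x²) − D)/v².
√(D² + v²x²) = √(0.344² + 0.0821² × 51.8²) = 4.267; v² = 0.00674041.
t = (4.267 − 0.344)/0.00674041 = 582 days (vs. the pure-advection estimate x/v = 631 d).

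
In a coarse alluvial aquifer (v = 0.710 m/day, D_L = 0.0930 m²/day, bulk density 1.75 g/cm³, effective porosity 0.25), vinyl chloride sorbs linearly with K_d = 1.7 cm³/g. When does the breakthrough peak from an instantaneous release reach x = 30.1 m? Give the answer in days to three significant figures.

Retardation factor R = 1 + ρ_b·K_d/n = 1 + 1.75 × 1.7/0.25 = 12.90.
Sorption retards both mechanisms: v_R = v/R = 0.05504 m/day, D_R = D/R = 0.007209 m²/day.
Peak time from v_R²t² + 2D_R t − x² = 0: t = (√(D_R² + v_R²x²) − D_R)/v_R².
√(D_R² + v_R²x²) = √(0.007209² + 0.05504² × 30.1²) = 1.657; v_R² = 0.003029.
t = (1.657 − 0.007209)/0.003029 = 545 days.

545 days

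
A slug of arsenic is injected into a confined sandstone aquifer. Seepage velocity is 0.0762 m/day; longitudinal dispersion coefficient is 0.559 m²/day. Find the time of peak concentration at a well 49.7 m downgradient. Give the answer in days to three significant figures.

563 days

For the 1D instantaneous-source solution, setting ∂C/∂t = 0 at fixed x gives v²t² + 2Dt − x² = 0, so t = (√(D² + v²x²) − D)/v².
√(D² + v²x²) = √(0.559² + 0.0762² × 49.7²) = 3.828; v² = 0.00580644.
t = (3.828 − 0.559)/0.00580644 = 563 days (vs. the pure-advection estimate x/v = 652 d).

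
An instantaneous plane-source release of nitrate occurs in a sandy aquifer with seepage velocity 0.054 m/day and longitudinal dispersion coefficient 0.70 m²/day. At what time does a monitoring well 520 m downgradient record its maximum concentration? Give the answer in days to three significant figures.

9390 days

For the 1D instantaneous-source solution, setting ∂C/∂t = 0 at fixed x gives v²t² + 2Dt − x² = 0, so t = (√(D² + v²x²) − D)/v².
√(D² + v²x²) = √(0.70² + 0.054² × 520²) = 28.09; v² = 0.002916.
t = (28.09 − 0.70)/0.002916 = 9390 days (vs. the pure-advection estimate x/v = 9630 d).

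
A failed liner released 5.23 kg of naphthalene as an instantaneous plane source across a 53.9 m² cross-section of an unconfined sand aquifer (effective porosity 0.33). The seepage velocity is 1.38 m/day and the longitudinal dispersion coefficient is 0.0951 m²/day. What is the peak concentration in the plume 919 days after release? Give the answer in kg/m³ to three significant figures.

The peak of an instantaneous 1D plume sits at x = vt; there the Gaussian factor is 1 and C_max = M/(n_e·A·√(4πDt)), where n_e·A is the pore area the mass is dissolved in.
√(4πDt) = √(4π × 0.0951 × 919) = 33.14 m, so C_max = 5.23/(0.33 × 53.9 × 33.14) = 0.00887 kg/m³.

0.00887 kg/m³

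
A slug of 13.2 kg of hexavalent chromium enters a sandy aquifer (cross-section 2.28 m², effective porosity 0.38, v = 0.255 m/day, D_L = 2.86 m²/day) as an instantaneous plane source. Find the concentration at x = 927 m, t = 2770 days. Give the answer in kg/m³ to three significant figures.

For an instantaneous plane source, C(x,t) = M/(n_e·A·√(4πDt)) · exp(−(x−vt)²/(4Dt)), with n_e·A the pore (flow) area.
Plume center vt = 0.255 × 2770 = 706.35 m, so the well at 927 m is 220.65 m downgradient of the peak.
√(4πDt) = 315.5 m, giving peak height M/(n_e·A·√(4πDt)) = 13.2/(0.38 × 2.28 × 315.5) = 0.04829 kg/m³.
(x−vt)²/(4Dt) = (220.65)²/(4 × 2.86 × 2770) = 1.536; exp(−1.536) = 0.2152.
C = 0.04829 × 0.2152 = 0.0104 kg/m³.

0.0104 kg/m³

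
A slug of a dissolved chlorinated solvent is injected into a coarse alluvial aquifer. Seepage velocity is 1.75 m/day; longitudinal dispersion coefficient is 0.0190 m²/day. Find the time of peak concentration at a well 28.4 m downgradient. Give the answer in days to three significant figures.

For the 1D instantaneous-source solution, setting ∂C/∂t = 0 at fixed x gives v²t² + 2Dt − x² = 0, so t = (√(D² + v²x²) − D)/v².
√(D² + v²x²) = √(0.0190² + 1.75² × 28.4²) = 49.70; v² = 3.0625.
t = (49.70 − 0.0190)/3.0625 = 16.2 days (vs. the pure-advection estimate x/v = 16.2 d).

16.2 days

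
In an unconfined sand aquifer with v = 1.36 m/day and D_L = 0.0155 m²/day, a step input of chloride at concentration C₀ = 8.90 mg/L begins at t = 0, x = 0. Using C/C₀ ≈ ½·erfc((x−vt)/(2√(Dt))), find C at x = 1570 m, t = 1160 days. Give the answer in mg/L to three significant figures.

7.99 mg/L

For a continuous step input, C/C₀ ≈ ½·erfc((x−vt)/(2√(Dt))).
vt = 1.36 × 1160 = 1577.6 m and 2√(Dt) = 2√(0.0155 × 1160) = 8.481 m.
Argument (x−vt)/(2√(Dt)) = (1570 − 1577.6)/8.481 = -0.8961; ½·erfc(-0.8961) = 0.8975.
C = 8.90 × 0.8975 = 7.99 mg/L.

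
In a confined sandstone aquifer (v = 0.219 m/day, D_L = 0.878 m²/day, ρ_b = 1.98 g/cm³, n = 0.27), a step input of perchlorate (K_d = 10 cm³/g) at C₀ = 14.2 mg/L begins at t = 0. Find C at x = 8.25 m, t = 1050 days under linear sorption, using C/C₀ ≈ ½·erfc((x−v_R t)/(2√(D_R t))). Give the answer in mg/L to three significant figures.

Retardation factor R = 1 + ρ_b·K_d/n = 1 + 1.98 × 10/0.27 = 74.33.
Sorption retards both mechanisms: v_R = v/R = 0.002946 m/day, D_R = D/R = 0.01181 m²/day.
v_R·t = 0.002946 × 1050 = 3.0933 m; 2√(D_R t) = 7.043 m; argument = (8.25 − 3.0933)/7.043 = 0.7322.
C = C₀ × ½·erfc(0.7322) = 14.2 × 0.1502 = 2.13 mg/L.

2.13 mg/L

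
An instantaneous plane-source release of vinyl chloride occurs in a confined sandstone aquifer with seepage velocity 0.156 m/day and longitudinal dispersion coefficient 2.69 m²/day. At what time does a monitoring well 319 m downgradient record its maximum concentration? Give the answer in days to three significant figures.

1940 days

For the 1D instantaneous-source solution, setting ∂C/∂t = 0 at fixed x gives v²t² + 2Dt − x² = 0, so t = (√(D² + v²x²) − D)/v².
√(D² + v²x²) = √(2.69² + 0.156² × 319²) = 49.84; v² = 0.024336.
t = (49.84 − 2.69)/0.024336 = 1940 days (vs. the pure-advection estimate x/v = 2040 d).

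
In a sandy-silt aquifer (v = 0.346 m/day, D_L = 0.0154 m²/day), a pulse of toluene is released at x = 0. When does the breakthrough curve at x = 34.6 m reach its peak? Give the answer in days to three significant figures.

For the 1D instantaneous-source solution, setting ∂C/∂t = 0 at fixed x gives v²t² + 2Dt − x² = 0, so t = (√(D² + v²x²) − D)/v².
√(D² + v²x²) = √(0.0154² + 0.346² × 34.6²) = 11.97; v² = 0.119716.
t = (11.97 − 0.0154)/0.119716 = 99.9 days (vs. the pure-advection estimate x/v = 100 d).

99.9 days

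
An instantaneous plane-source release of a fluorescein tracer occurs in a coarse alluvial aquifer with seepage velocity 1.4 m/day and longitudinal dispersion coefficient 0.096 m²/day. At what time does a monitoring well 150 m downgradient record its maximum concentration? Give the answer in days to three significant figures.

For the 1D instantaneous-source solution, setting ∂C/∂t = 0 at fixed x gives v²t² + 2Dt − x² = 0, so t = (√(D² + v²x²) − D)/v².
√(D² + v²x²) = √(0.096² + 1.4² × 150²) = 210.0; v² = 1.96.
t = (210.0 − 0.096)/1.96 = 107 days (vs. the pure-advection estimate x/v = 107 d).

107 days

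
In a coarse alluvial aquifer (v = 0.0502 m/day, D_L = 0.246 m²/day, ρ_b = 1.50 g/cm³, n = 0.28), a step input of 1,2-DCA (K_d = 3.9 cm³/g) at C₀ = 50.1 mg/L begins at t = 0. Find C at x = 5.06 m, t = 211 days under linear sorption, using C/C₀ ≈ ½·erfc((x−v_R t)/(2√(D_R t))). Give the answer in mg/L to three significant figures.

Retardation factor R = 1 + ρ_b·K_d/n = 1 + 1.50 × 3.9/0.28 = 21.89.
Sorption retards both mechanisms: v_R = v/R = 0.002293 m/day, D_R = D/R = 0.01124 m²/day.
v_R·t = 0.002293 × 211 = 0.483823 m; 2√(D_R t) = 3.080 m; argument = (5.06 − 0.483823)/3.080 = 1.486.
C = C₀ × ½·erfc(1.486) = 50.1 × 0.01780 = 0.892 mg/L.

0.892 mg/L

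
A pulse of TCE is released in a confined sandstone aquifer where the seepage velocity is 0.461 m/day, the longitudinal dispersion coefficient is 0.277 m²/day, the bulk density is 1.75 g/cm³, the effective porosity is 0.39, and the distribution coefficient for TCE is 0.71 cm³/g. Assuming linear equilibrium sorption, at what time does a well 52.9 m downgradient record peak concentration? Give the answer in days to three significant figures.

Retardation factor R = 1 + ρ_b·K_d/n = 1 + 1.75 × 0.71/0.39 = 4.186.
Sorption retards both mechanisms: v_R = v/R = 0.1101 m/day, D_R = D/R = 0.06617 m²/day.
Peak time from v_R²t² + 2D_R t − x² = 0: t = (√(D_R² + v_R²x²) − D_R)/v_R².
√(D_R² + v_R²x²) = √(0.06617² + 0.1101² × 52.9²) = 5.825; v_R² = 0.01212.
t = (5.825 − 0.06617)/0.01212 = 475 days.

475 days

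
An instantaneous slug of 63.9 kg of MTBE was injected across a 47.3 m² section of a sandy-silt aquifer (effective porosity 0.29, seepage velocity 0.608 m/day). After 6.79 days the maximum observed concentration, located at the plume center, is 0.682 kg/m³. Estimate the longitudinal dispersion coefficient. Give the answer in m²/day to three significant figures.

0.547 m²/day

At the plume center C_max = M/(n_e·A·√(4πDt)), so D = M²/(4πt·(n_e·A·C_max)²).
n_e·A·C_max = 0.29 × 47.3 × 0.682 = 9.355 kg/m.
D = 63.9²/(4π × 6.79 × 9.355²) = 0.547 m²/day.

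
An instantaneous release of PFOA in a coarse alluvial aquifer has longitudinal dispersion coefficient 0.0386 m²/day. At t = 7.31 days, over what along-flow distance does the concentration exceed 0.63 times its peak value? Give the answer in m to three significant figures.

The plume is Gaussian with σ = √(2Dt) = √(2 × 0.0386 × 7.31) = 0.7512 m.
C/C_peak = exp(−Δx²/(2σ²)) = 0.63 ⇒ Δx = σ·√(−2 ln 0.63) = 0.7512 × 0.9613 = 0.7221 m.
Width = 2Δx = 1.44 m.

1.44 m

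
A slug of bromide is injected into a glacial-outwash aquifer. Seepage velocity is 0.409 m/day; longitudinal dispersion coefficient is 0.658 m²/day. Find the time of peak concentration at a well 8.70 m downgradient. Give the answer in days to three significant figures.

For the 1D instantaneous-source solution, setting ∂C/∂t = 0 at fixed x gives v²t² + 2Dt − x² = 0, so t = (√(D² + v²x²) − D)/v².
√(D² + v²x²) = √(0.658² + 0.409² × 8.70²) = 3.619; v² = 0.167281.
t = (3.619 − 0.658)/0.167281 = 17.7 days (vs. the pure-advection estimate x/v = 21.3 d).

17.7 days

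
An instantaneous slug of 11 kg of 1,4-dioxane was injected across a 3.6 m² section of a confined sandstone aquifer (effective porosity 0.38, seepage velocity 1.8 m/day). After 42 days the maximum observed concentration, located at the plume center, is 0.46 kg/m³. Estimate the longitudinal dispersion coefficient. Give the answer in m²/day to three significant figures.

0.579 m²/day

At the plume center C_max = M/(n_e·A·√(4πDt)), so D = M²/(4πt·(n_e·A·C_max)²).
n_e·A·C_max = 0.38 × 3.6 × 0.46 = 0.6293 kg/m.
D = 11²/(4π × 42 × 0.6293²) = 0.579 m²/day.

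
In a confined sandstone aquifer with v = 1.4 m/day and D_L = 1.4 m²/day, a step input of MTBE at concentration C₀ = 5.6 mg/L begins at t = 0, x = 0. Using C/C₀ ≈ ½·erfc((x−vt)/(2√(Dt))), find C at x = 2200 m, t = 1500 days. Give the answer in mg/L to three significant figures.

0.344 mg/L

For a continuous step input, C/C₀ ≈ ½·erfc((x−vt)/(2√(Dt))).
vt = 1.4 × 1500 = 2100 m and 2√(Dt) = 2√(1.4 × 1500) = 91.65 m.
Argument (x−vt)/(2√(Dt)) = (2200 − 2100)/91.65 = 1.091; ½·erfc(1.091) = 0.06143.
C = 5.6 × 0.06143 = 0.344 mg/L.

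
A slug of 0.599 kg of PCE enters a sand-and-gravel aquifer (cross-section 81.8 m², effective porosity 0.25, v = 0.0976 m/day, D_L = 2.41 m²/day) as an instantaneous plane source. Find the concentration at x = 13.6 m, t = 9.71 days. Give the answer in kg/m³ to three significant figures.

For an instantaneous plane source, C(x,t) = M/(n_e·A·√(4πDt)) · exp(−(x−vt)²/(4Dt)), with n_e·A the pore (flow) area.
Plume center vt = 0.0976 × 9.71 = 0.947696 m, so the well at 13.6 m is 12.652304 m downgradient of the peak.
√(4πDt) = 17.15 m, giving peak height M/(n_e·A·√(4πDt)) = 0.599/(0.25 × 81.8 × 17.15) = 0.001708 kg/m³.
(x−vt)²/(4Dt) = (12.652304)²/(4 × 2.41 × 9.71) = 1.710; exp(−1.710) = 0.1809.
C = 0.001708 × 0.1809 = 0.000309 kg/m³.

0.000309 kg/m³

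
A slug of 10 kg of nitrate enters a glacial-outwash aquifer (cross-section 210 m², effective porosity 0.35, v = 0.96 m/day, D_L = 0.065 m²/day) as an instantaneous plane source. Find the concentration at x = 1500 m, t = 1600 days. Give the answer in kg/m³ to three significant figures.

For an instantaneous plane source, C(x,t) = M/(n_e·A·√(4πDt)) · exp(−(x−vt)²/(4Dt)), with n_e·A the pore (flow) area.
Plume center vt = 0.96 × 1600 = 1536 m, so the well at 1500 m is 36 m upgradient of the peak.
√(4πDt) = 36.15 m, giving peak height M/(n_e·A·√(4πDt)) = 10/(0.35 × 210 × 36.15) = 0.003764 kg/m³.
(x−vt)²/(4Dt) = (-36)²/(4 × 0.065 × 1600) = 3.115; exp(−3.115) = 0.04438.
C = 0.003764 × 0.04438 = 0.000167 kg/m³.

0.000167 kg/m³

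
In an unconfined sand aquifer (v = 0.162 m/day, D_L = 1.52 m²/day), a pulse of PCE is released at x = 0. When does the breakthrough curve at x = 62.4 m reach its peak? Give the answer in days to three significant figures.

For the 1D instantaneous-source solution, setting ∂C/∂t = 0 at fixed x gives v²t² + 2Dt − x² = 0, so t = (√(D² + v²x²) − D)/v².
√(D² + v²x²) = √(1.52² + 0.162² × 62.4²) = 10.22; v² = 0.026244.
t = (10.22 − 1.52)/0.026244 = 332 days (vs. the pure-advection estimate x/v = 385 d).

332 days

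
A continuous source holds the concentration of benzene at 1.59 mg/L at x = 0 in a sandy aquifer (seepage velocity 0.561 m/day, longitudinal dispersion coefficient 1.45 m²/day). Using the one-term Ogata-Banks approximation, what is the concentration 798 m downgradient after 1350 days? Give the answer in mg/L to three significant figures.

0.410 mg/L

For a continuous step input, C/C₀ ≈ ½·erfc((x−vt)/(2√(Dt))).
vt = 0.561 × 1350 = 757.35 m and 2√(Dt) = 2√(1.45 × 1350) = 88.49 m.
Argument (x−vt)/(2√(Dt)) = (798 − 757.35)/88.49 = 0.4594; ½·erfc(0.4594) = 0.2579.
C = 1.59 × 0.2579 = 0.410 mg/L.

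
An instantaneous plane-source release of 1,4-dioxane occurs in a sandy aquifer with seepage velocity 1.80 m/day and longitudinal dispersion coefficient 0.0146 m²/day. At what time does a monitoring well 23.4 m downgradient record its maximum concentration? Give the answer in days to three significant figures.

13.0 days

For the 1D instantaneous-source solution, setting ∂C/∂t = 0 at fixed x gives v²t² + 2Dt − x² = 0, so t = (√(D² + v²x²) − D)/v².
√(D² + v²x²) = √(0.0146² + 1.80² × 23.4²) = 42.12; v² = 3.24.
t = (42.12 − 0.0146)/3.24 = 13.0 days (vs. the pure-advection estimate x/v = 13.0 d).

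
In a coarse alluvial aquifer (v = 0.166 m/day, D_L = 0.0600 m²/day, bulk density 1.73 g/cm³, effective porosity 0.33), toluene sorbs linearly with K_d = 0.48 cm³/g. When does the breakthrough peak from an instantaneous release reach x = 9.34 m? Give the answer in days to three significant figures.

190 days

Retardation factor R = 1 + ρ_b·K_d/n = 1 + 1.73 × 0.48/0.33 = 3.516.
Sorption retards both mechanisms: v_R = v/R = 0.04721 m/day, D_R = D/R = 0.01706 m²/day.
Peak time from v_R²t² + 2D_R t − x² = 0: t = (√(D_R² + v_R²x²) − D_R)/v_R².
√(D_R² + v_R²x²) = √(0.01706² + 0.04721² × 9.34²) = 0.4413; v_R² = 0.002229.
t = (0.4413 − 0.01706)/0.002229 = 190 days.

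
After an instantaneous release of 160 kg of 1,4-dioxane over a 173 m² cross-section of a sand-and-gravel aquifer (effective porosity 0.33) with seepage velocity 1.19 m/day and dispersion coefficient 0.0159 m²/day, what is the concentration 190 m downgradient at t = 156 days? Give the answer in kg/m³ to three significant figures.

For an instantaneous plane source, C(x,t) = M/(n_e·A·√(4πDt)) · exp(−(x−vt)²/(4Dt)), with n_e·A the pore (flow) area.
Plume center vt = 1.19 × 156 = 185.64 m, so the well at 190 m is 4.36 m downgradient of the peak.
√(4πDt) = 5.583 m, giving peak height M/(n_e·A·√(4πDt)) = 160/(0.33 × 173 × 5.583) = 0.5020 kg/m³.
(x−vt)²/(4Dt) = (4.36)²/(4 × 0.0159 × 156) = 1.916; exp(−1.916) = 0.1472.
C = 0.5020 × 0.1472 = 0.0739 kg/m³.

0.0739 kg/m³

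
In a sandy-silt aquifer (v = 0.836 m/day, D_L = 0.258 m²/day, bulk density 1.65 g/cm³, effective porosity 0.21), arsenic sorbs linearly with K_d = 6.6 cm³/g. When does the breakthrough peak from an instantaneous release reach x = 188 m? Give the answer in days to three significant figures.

11900 days

Retardation factor R = 1 + ρ_b·K_d/n = 1 + 1.65 × 6.6/0.21 = 52.86.
Sorption retards both mechanisms: v_R = v/R = 0.01582 m/day, D_R = D/R = 0.004881 m²/day.
Peak time from v_R²t² + 2D_R t − x² = 0: t = (√(D_R² + v_R²x²) − D_R)/v_R².
√(D_R² + v_R²x²) = √(0.004881² + 0.01582² × 188²) = 2.974; v_R² = 0.0002503.
t = (2.974 − 0.004881)/0.0002503 = 11900 days.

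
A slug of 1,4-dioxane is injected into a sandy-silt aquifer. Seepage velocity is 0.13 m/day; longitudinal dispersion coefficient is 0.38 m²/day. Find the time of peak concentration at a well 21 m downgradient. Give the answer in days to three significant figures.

For the 1D instantaneous-source solution, setting ∂C/∂t = 0 at fixed x gives v²t² + 2Dt − x² = 0, so t = (√(D² + v²x²) − D)/v².
√(D² + v²x²) = √(0.38² + 0.13² × 21²) = 2.756; v² = 0.0169.
t = (2.756 − 0.38)/0.0169 = 141 days (vs. the pure-advection estimate x/v = 162 d).

141 days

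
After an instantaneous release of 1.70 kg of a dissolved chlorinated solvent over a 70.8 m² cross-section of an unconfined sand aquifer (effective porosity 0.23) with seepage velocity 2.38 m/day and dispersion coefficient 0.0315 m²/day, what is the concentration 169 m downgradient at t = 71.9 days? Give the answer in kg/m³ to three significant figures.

0.0119 kg/m³

For an instantaneous plane source, C(x,t) = M/(n_e·A·√(4πDt)) · exp(−(x−vt)²/(4Dt)), with n_e·A the pore (flow) area.
Plume center vt = 2.38 × 71.9 = 171.122 m, so the well at 169 m is 2.122 m upgradient of the peak.
√(4πDt) = 5.335 m, giving peak height M/(n_e·A·√(4πDt)) = 1.70/(0.23 × 70.8 × 5.335) = 0.01957 kg/m³.
(x−vt)²/(4Dt) = (-2.122)²/(4 × 0.0315 × 71.9) = 0.4970; exp(−0.4970) = 0.6084.
C = 0.01957 × 0.6084 = 0.0119 kg/m³.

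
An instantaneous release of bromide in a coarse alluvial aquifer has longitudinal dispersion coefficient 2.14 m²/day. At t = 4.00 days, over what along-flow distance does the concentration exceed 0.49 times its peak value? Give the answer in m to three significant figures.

The plume is Gaussian with σ = √(2Dt) = √(2 × 2.14 × 4.00) = 4.138 m.
C/C_peak = exp(−Δx²/(2σ²)) = 0.49 ⇒ Δx = σ·√(−2 ln 0.49) = 4.138 × 1.194 = 4.941 m.
Width = 2Δx = 9.88 m.

9.88 m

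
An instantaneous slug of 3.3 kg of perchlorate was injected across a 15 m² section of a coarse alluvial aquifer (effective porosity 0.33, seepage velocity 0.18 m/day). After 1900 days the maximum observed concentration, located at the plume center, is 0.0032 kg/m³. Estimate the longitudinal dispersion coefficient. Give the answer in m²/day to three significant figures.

1.82 m²/day

At the plume center C_max = M/(n_e·A·√(4πDt)), so D = M²/(4πt·(n_e·A·C_max)²).
n_e·A·C_max = 0.33 × 15 × 0.0032 = 0.01584 kg/m.
D = 3.3²/(4π × 1900 × 0.01584²) = 1.82 m²/day.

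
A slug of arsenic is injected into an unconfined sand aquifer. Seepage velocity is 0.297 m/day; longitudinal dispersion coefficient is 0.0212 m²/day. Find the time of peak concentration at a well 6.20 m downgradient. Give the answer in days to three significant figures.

For the 1D instantaneous-source solution, setting ∂C/∂t = 0 at fixed x gives v²t² + 2Dt − x² = 0, so t = (√(D² + v²x²) − D)/v².
√(D² + v²x²) = √(0.0212² + 0.297² × 6.20²) = 1.842; v² = 0.088209.
t = (1.842 − 0.0212)/0.088209 = 20.6 days (vs. the pure-advection estimate x/v = 20.9 d).

20.6 days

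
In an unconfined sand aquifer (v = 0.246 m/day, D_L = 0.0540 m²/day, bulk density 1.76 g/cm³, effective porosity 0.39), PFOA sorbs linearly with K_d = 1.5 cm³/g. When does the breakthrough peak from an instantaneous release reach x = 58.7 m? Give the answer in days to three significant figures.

Retardation factor R = 1 + ρ_b·K_d/n = 1 + 1.76 × 1.5/0.39 = 7.769.
Sorption retards both mechanisms: v_R = v/R = 0.03166 m/day, D_R = D/R = 0.006951 m²/day.
Peak time from v_R²t² + 2D_R t − x² = 0: t = (√(D_R² + v_R²x²) − D_R)/v_R².
√(D_R² + v_R²x²) = √(0.006951² + 0.03166² × 58.7²) = 1.858; v_R² = 0.001002.
t = (1.858 − 0.006951)/0.001002 = 1850 days.

1850 days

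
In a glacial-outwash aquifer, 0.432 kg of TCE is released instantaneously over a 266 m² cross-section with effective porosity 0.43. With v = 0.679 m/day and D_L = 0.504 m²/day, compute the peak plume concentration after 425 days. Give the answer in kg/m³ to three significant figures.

7.28e-05 kg/m³

The peak of an instantaneous 1D plume sits at x = vt; there the Gaussian factor is 1 and C_max = M/(n_e·A·√(4πDt)), where n_e·A is the pore area the mass is dissolved in.
√(4πDt) = √(4π × 0.504 × 425) = 51.88 m, so C_max = 0.432/(0.43 × 266 × 51.88) = 7.28e-05 kg/m³.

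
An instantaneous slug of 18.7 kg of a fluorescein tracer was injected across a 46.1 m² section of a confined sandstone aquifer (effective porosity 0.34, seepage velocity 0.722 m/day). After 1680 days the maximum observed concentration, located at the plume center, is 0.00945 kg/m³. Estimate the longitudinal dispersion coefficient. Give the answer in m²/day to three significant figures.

0.755 m²/day

At the plume center C_max = M/(n_e·A·√(4πDt)), so D = M²/(4πt·(n_e·A·C_max)²).
n_e·A·C_max = 0.34 × 46.1 × 0.00945 = 0.1481 kg/m.
D = 18.7²/(4π × 1680 × 0.1481²) = 0.755 m²/day.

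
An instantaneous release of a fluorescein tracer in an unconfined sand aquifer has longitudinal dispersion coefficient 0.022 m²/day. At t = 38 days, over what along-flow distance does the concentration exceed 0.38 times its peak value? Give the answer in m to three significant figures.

The plume is Gaussian with σ = √(2Dt) = √(2 × 0.022 × 38) = 1.293 m.
C/C_peak = exp(−Δx²/(2σ²)) = 0.38 ⇒ Δx = σ·√(−2 ln 0.38) = 1.293 × 1.391 = 1.799 m.
Width = 2Δx = 3.60 m.

3.60 m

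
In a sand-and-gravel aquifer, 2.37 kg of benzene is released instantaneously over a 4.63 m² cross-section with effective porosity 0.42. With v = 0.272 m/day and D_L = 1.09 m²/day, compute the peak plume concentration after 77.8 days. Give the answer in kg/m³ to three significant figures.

The peak of an instantaneous 1D plume sits at x = vt; there the Gaussian factor is 1 and C_max = M/(n_e·A·√(4πDt)), where n_e·A is the pore area the mass is dissolved in.
√(4πDt) = √(4π × 1.09 × 77.8) = 32.64 m, so C_max = 2.37/(0.42 × 4.63 × 32.64) = 0.0373 kg/m³.

0.0373 kg/m³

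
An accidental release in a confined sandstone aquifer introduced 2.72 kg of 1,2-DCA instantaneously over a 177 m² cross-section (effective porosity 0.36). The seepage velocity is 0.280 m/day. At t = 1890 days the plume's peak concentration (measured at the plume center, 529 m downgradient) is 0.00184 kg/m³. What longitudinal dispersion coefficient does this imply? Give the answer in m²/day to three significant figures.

At the plume center C_max = M/(n_e·A·√(4πDt)), so D = M²/(4πt·(n_e·A·C_max)²).
n_e·A·C_max = 0.36 × 177 × 0.00184 = 0.1172 kg/m.
D = 2.72²/(4π × 1890 × 0.1172²) = 0.0227 m²/day.

0.0227 m²/day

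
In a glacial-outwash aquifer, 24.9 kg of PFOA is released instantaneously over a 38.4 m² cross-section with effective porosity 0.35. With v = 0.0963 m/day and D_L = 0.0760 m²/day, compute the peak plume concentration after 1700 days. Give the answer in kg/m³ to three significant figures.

The peak of an instantaneous 1D plume sits at x = vt; there the Gaussian factor is 1 and C_max = M/(n_e·A·√(4πDt)), where n_e·A is the pore area the mass is dissolved in.
√(4πDt) = √(4π × 0.0760 × 1700) = 40.29 m, so C_max = 24.9/(0.35 × 38.4 × 40.29) = 0.0460 kg/m³.

0.0460 kg/m³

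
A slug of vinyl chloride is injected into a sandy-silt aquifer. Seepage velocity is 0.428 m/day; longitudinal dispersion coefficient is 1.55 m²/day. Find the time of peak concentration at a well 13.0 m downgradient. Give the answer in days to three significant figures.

23.1 days

For the 1D instantaneous-source solution, setting ∂C/∂t = 0 at fixed x gives v²t² + 2Dt − x² = 0, so t = (√(D² + v²x²) − D)/v².
√(D² + v²x²) = √(1.55² + 0.428² × 13.0²) = 5.776; v² = 0.183184.
t = (5.776 − 1.55)/0.183184 = 23.1 days (vs. the pure-advection estimate x/v = 30.4 d).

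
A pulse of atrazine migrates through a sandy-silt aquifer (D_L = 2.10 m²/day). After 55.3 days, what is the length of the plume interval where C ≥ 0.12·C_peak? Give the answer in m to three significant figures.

The plume is Gaussian with σ = √(2Dt) = √(2 × 2.10 × 55.3) = 15.24 m.
C/C_peak = exp(−Δx²/(2σ²)) = 0.12 ⇒ Δx = σ·√(−2 ln 0.12) = 15.24 × 2.059 = 31.38 m.
Width = 2Δx = 62.8 m.

62.8 m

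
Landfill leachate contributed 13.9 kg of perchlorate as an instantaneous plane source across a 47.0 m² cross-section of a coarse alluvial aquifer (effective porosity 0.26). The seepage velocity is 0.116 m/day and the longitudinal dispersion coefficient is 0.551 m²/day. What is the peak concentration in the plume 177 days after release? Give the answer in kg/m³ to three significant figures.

The peak of an instantaneous 1D plume sits at x = vt; there the Gaussian factor is 1 and C_max = M/(n_e·A·√(4πDt)), where n_e·A is the pore area the mass is dissolved in.
√(4πDt) = √(4π × 0.551 × 177) = 35.01 m, so C_max = 13.9/(0.26 × 47.0 × 35.01) = 0.0325 kg/m³.

0.0325 kg/m³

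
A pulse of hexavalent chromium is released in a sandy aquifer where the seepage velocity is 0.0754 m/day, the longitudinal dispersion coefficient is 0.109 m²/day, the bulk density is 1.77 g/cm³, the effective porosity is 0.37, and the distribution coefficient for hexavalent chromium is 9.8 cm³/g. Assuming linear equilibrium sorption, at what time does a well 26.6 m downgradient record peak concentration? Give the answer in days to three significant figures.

Retardation factor R = 1 + ρ_b·K_d/n = 1 + 1.77 × 9.8/0.37 = 47.88.
Sorption retards both mechanisms: v_R = v/R = 0.001575 m/day, D_R = D/R = 0.002277 m²/day.
Peak time from v_R²t² + 2D_R t − x² = 0: t = (√(D_R² + v_R²x²) − D_R)/v_R².
√(D_R² + v_R²x²) = √(0.002277² + 0.001575² × 26.6²) = 0.04196; v_R² = 2.481e-06.
t = (0.04196 − 0.002277)/2.481e-06 = 16000 days.

16000 days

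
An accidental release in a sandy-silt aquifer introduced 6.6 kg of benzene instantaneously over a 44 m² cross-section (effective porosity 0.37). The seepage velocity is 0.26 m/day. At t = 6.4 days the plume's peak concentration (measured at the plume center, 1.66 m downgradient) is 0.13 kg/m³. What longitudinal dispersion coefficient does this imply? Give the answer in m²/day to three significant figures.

0.121 m²/day

At the plume center C_max = M/(n_e·A·√(4πDt)), so D = M²/(4πt·(n_e·A·C_max)²).
n_e·A·C_max = 0.37 × 44 × 0.13 = 2.116 kg/m.
D = 6.6²/(4π × 6.4 × 2.116²) = 0.121 m²/day.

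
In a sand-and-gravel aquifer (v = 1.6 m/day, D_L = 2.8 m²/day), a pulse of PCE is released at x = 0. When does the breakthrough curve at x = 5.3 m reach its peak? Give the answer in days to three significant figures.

2.39 days

For the 1D instantaneous-source solution, setting ∂C/∂t = 0 at fixed x gives v²t² + 2Dt − x² = 0, so t = (√(D² + v²x²) − D)/v².
√(D² + v²x²) = √(2.8² + 1.6² × 5.3²) = 8.930; v² = 2.56.
t = (8.930 − 2.8)/2.56 = 2.39 days (vs. the pure-advection estimate x/v = 3.31 d).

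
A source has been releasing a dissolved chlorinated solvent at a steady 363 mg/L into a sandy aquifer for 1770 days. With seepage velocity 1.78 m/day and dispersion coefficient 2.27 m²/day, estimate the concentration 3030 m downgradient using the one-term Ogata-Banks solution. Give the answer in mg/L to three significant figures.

For a continuous step input, C/C₀ ≈ ½·erfc((x−vt)/(2√(Dt))).
vt = 1.78 × 1770 = 3150.6 m and 2√(Dt) = 2√(2.27 × 1770) = 126.8 m.
Argument (x−vt)/(2√(Dt)) = (3030 − 3150.6)/126.8 = -0.9511; ½·erfc(-0.9511) = 0.9107.
C = 363 × 0.9107 = 331 mg/L.

331 mg/L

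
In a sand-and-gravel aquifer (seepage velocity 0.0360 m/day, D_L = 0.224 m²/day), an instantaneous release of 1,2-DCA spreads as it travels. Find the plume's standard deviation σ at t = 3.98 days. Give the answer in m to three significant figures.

1.34 m

Dispersive spreading gives a Gaussian with σ² = 2Dt; advection only shifts the center.
σ = √(2 × 0.224 × 3.98) = 1.34 m.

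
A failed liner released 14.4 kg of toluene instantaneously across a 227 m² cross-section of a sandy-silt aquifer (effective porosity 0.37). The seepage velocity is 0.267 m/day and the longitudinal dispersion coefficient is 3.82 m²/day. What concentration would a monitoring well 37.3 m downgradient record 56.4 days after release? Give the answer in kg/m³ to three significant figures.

0.00186 kg/m³

For an instantaneous plane source, C(x,t) = M/(n_e·A·√(4πDt)) · exp(−(x−vt)²/(4Dt)), with n_e·A the pore (flow) area.
Plume center vt = 0.267 × 56.4 = 15.0588 m, so the well at 37.3 m is 22.2412 m downgradient of the peak.
√(4πDt) = 52.03 m, giving peak height M/(n_e·A·√(4πDt)) = 14.4/(0.37 × 227 × 52.03) = 0.003295 kg/m³.
(x−vt)²/(4Dt) = (22.2412)²/(4 × 3.82 × 56.4) = 0.5740; exp(−0.5740) = 0.5633.
C = 0.003295 × 0.5633 = 0.00186 kg/m³.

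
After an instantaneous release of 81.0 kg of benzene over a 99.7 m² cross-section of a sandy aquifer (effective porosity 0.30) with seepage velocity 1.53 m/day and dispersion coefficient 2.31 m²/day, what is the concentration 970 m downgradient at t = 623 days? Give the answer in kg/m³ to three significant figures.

For an instantaneous plane source, C(x,t) = M/(n_e·A·√(4πDt)) · exp(−(x−vt)²/(4Dt)), with n_e·A the pore (flow) area.
Plume center vt = 1.53 × 623 = 953.19 m, so the well at 970 m is 16.81 m downgradient of the peak.
√(4πDt) = 134.5 m, giving peak height M/(n_e·A·√(4πDt)) = 81.0/(0.30 × 99.7 × 134.5) = 0.02013 kg/m³.
(x−vt)²/(4Dt) = (16.81)²/(4 × 2.31 × 623) = 0.04909; exp(−0.04909) = 0.9521.
C = 0.02013 × 0.9521 = 0.0192 kg/m³.

0.0192 kg/m³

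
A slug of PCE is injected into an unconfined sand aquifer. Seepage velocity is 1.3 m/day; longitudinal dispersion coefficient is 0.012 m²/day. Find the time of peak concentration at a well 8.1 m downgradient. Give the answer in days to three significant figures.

6.22 days

For the 1D instantaneous-source solution, setting ∂C/∂t = 0 at fixed x gives v²t² + 2Dt − x² = 0, so t = (√(D² + v²x²) − D)/v².
√(D² + v²x²) = √(0.012² + 1.3² × 8.1²) = 10.53; v² = 1.69.
t = (10.53 − 0.012)/1.69 = 6.22 days (vs. the pure-advection estimate x/v = 6.23 d).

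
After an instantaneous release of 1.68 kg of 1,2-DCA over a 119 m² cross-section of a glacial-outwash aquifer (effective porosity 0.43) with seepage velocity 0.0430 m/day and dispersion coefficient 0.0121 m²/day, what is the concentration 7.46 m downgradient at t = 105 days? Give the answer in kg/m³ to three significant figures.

For an instantaneous plane source, C(x,t) = M/(n_e·A·√(4πDt)) · exp(−(x−vt)²/(4Dt)), with n_e·A the pore (flow) area.
Plume center vt = 0.0430 × 105 = 4.515 m, so the well at 7.46 m is 2.945 m downgradient of the peak.
√(4πDt) = 3.996 m, giving peak height M/(n_e·A·√(4πDt)) = 1.68/(0.43 × 119 × 3.996) = 0.008216 kg/m³.
(x−vt)²/(4Dt) = (2.945)²/(4 × 0.0121 × 105) = 1.707; exp(−1.707) = 0.1814.
C = 0.008216 × 0.1814 = 0.00149 kg/m³.

0.00149 kg/m³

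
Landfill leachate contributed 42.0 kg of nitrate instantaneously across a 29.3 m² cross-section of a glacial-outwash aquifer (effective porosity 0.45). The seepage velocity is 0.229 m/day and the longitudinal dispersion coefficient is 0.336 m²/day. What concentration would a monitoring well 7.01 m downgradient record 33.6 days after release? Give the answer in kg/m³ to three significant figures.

For an instantaneous plane source, C(x,t) = M/(n_e·A·√(4πDt)) · exp(−(x−vt)²/(4Dt)), with n_e·A the pore (flow) area.
Plume center vt = 0.229 × 33.6 = 7.6944 m, so the well at 7.01 m is 0.6844 m upgradient of the peak.
√(4πDt) = 11.91 m, giving peak height M/(n_e·A·√(4πDt)) = 42.0/(0.45 × 29.3 × 11.91) = 0.2675 kg/m³.
(x−vt)²/(4Dt) = (-0.6844)²/(4 × 0.336 × 33.6) = 0.01037; exp(−0.01037) = 0.9897.
C = 0.2675 × 0.9897 = 0.265 kg/m³.

0.265 kg/m³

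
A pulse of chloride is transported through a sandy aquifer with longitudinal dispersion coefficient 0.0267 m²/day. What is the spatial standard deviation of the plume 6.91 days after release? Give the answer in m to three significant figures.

0.607 m

Dispersive spreading gives a Gaussian with σ² = 2Dt; advection only shifts the center.
σ = √(2 × 0.0267 × 6.91) = 0.607 m.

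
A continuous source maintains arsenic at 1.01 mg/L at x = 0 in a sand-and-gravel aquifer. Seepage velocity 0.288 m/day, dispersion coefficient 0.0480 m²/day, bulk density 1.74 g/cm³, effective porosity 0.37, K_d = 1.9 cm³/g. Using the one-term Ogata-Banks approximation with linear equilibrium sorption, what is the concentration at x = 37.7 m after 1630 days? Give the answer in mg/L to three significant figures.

Retardation factor R = 1 + ρ_b·K_d/n = 1 + 1.74 × 1.9/0.37 = 9.935.
Sorption retards both mechanisms: v_R = v/R = 0.02899 m/day, D_R = D/R = 0.004831 m²/day.
v_R·t = 0.02899 × 1630 = 47.2537 m; 2√(D_R t) = 5.612 m; argument = (37.7 − 47.2537)/5.612 = -1.702.
C = C₀ × ½·erfc(-1.702) = 1.01 × 0.9920 = 1.00 mg/L.

1.00 mg/L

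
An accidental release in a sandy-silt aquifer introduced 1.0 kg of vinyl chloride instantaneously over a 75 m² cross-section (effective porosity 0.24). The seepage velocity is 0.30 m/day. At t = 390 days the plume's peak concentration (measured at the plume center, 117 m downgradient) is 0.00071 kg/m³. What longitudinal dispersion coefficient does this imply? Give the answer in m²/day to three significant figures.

At the plume center C_max = M/(n_e·A·√(4πDt)), so D = M²/(4πt·(n_e·A·C_max)²).
n_e·A·C_max = 0.24 × 75 × 0.00071 = 0.01278 kg/m.
D = 1.0²/(4π × 390 × 0.01278²) = 1.25 m²/day.

1.25 m²/day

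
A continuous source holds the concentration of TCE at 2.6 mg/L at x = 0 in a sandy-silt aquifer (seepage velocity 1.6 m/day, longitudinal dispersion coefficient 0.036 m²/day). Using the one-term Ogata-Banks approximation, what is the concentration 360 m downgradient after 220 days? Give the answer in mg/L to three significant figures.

For a continuous step input, C/C₀ ≈ ½·erfc((x−vt)/(2√(Dt))).
vt = 1.6 × 220 = 352 m and 2√(Dt) = 2√(0.036 × 220) = 5.628 m.
Argument (x−vt)/(2√(Dt)) = (360 − 352)/5.628 = 1.421; ½·erfc(1.421) = 0.02224.
C = 2.6 × 0.02224 = 0.0578 mg/L.

0.0578 mg/L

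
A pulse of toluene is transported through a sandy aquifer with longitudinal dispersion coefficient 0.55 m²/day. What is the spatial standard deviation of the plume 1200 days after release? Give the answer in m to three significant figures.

36.3 m

Dispersive spreading gives a Gaussian with σ² = 2Dt; advection only shifts the center.
σ = √(2 × 0.55 × 1200) = 36.3 m.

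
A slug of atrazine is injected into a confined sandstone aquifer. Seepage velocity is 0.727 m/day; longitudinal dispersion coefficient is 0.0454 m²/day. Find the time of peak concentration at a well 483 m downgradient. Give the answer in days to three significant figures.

For the 1D instantaneous-source solution, setting ∂C/∂t = 0 at fixed x gives v²t² + 2Dt − x² = 0, so t = (√(D² + v²x²) − D)/v².
√(D² + v²x²) = √(0.0454² + 0.727² × 483²) = 351.1; v² = 0.528529.
t = (351.1 − 0.0454)/0.528529 = 664 days (vs. the pure-advection estimate x/v = 664 d).

664 days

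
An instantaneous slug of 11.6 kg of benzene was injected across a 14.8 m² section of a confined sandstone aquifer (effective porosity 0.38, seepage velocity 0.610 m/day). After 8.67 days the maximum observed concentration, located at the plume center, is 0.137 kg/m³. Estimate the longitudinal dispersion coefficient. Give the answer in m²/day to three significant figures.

2.08 m²/day

At the plume center C_max = M/(n_e·A·√(4πDt)), so D = M²/(4πt·(n_e·A·C_max)²).
n_e·A·C_max = 0.38 × 14.8 × 0.137 = 0.7705 kg/m.
D = 11.6²/(4π × 8.67 × 0.7705²) = 2.08 m²/day.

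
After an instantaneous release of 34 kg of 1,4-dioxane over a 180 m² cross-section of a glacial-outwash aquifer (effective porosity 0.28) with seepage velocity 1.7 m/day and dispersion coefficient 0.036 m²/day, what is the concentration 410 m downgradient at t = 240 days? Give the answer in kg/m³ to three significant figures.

0.0577 kg/m³

For an instantaneous plane source, C(x,t) = M/(n_e·A·√(4πDt)) · exp(−(x−vt)²/(4Dt)), with n_e·A the pore (flow) area.
Plume center vt = 1.7 × 240 = 408 m, so the well at 410 m is 2 m downgradient of the peak.
√(4πDt) = 10.42 m, giving peak height M/(n_e·A·√(4πDt)) = 34/(0.28 × 180 × 10.42) = 0.06474 kg/m³.
(x−vt)²/(4Dt) = (2)²/(4 × 0.036 × 240) = 0.1157; exp(−0.1157) = 0.8907.
C = 0.06474 × 0.8907 = 0.0577 kg/m³.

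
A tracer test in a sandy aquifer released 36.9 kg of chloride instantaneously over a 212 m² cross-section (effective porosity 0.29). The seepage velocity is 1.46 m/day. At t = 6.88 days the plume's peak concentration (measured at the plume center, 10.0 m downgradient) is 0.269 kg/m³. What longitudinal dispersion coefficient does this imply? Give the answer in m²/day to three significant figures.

0.0576 m²/day

At the plume center C_max = M/(n_e·A·√(4πDt)), so D = M²/(4πt·(n_e·A·C_max)²).
n_e·A·C_max = 0.29 × 212 × 0.269 = 16.54 kg/m.
D = 36.9²/(4π × 6.88 × 16.54²) = 0.0576 m²/day.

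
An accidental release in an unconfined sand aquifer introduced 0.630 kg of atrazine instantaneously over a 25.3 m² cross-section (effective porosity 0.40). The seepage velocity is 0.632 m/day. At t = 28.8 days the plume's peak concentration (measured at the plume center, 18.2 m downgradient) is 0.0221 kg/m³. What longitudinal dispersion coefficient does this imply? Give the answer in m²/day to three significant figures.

0.0219 m²/day

At the plume center C_max = M/(n_e·A·√(4πDt)), so D = M²/(4πt·(n_e·A·C_max)²).
n_e·A·C_max = 0.40 × 25.3 × 0.0221 = 0.2237 kg/m.
D = 0.630²/(4π × 28.8 × 0.2237²) = 0.0219 m²/day.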